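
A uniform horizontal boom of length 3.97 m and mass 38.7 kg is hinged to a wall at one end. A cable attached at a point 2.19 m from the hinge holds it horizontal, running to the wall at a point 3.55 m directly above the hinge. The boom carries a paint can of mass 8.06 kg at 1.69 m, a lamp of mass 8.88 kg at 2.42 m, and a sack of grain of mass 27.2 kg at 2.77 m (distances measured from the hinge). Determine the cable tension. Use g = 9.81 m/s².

Taking torques about the hinge:
Beam weight: 38.7 × 9.81 = 379.6 N down at 1.985 m → arm 1.985 m, τ = 379.6 × 1.985 = 753.5 N·m clockwise.
Paint can: 8.06 × 9.81 = 79.07 N down at 1.69 m → arm 1.69 m, τ = 79.07 × 1.69 = 133.6 N·m clockwise.
Lamp: 8.88 × 9.81 = 87.11 N down at 2.42 m → arm 2.42 m, τ = 87.11 × 2.42 = 210.8 N·m clockwise.
Sack of grain: 27.2 × 9.81 = 266.8 N down at 2.77 m → arm 2.77 m, τ = 266.8 × 2.77 = 739 N·m clockwise.
Total clockwise load moment = 1837 N·m.
The cable tension T acts at 2.19 m; only its component perpendicular to the boom, T sinθ, produces torque. sinθ = h/√(h²+d²) = 3.55/√(3.55²+2.19²) = 0.8511.
For rotational equilibrium, T × 2.19 × 0.8511 = 1837, so T = 1837 / 1.864 = 986 N.

T ≈ 986 N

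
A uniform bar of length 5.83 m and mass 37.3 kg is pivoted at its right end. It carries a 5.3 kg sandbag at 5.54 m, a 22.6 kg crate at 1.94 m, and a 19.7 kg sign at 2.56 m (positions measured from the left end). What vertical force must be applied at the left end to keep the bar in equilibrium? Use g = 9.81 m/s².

Choose the right end as the axis so the unknown pivot reaction has zero arm there.
Beam weight: 37.3 × 9.81 = 365.9 N down at 2.915 m → arm 2.915 m, τ = 365.9 × 2.915 = 1067 N·m counterclockwise.
Sandbag: 5.3 × 9.81 = 51.99 N down at 5.54 m → arm 0.29 m, τ = 51.99 × 0.29 = 15.08 N·m counterclockwise.
Crate: 22.6 × 9.81 = 221.7 N down at 1.94 m → arm 3.89 m, τ = 221.7 × 3.89 = 862.4 N·m counterclockwise.
Sign: 19.7 × 9.81 = 193.3 N down at 2.56 m → arm 3.27 m, τ = 193.3 × 3.27 = 632.1 N·m counterclockwise.
Net moment of the loads = 2577 N·m counterclockwise.
The upward force F acts at the left end, arm 5.83 m, giving F × 5.83 clockwise.
Setting net torque to zero: F × 5.83 = 2577 → F = 2577 / 5.83 = 442 N.

F ≈ 442 N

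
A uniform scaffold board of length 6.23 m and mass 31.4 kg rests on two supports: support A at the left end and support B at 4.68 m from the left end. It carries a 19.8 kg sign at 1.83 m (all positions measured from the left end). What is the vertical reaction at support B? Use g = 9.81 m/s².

R_B ≈ 281 N

Take moments about support A.
Beam weight: 31.4 × 9.81 = 308 N down at 3.115 m → arm 3.115 m, τ = 308 × 3.115 = 959.4 N·m clockwise.
Sign: 19.8 × 9.81 = 194.2 N down at 1.83 m → arm 1.83 m, τ = 194.2 × 1.83 = 355.4 N·m clockwise.
Net load moment about support A = 1315 N·m clockwise.
Reaction R at support B is upward at 4.68 m, arm 4.68 m → moment R × 4.68 counterclockwise.
Στ = 0 ⇒ R × 4.68 = 1315 ⇒ R = 281 N.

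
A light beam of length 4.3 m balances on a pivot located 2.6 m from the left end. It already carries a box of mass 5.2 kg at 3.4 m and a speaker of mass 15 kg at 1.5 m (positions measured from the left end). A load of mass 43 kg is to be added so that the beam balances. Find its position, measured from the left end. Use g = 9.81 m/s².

x ≈ 2.89 m from the left end

Take moments about the pivot (at 2.6 m from the left end).
Box: 5.2 × 9.81 = 51.01 N down at 3.4 m → arm 0.8 m, τ = 51.01 × 0.8 = 40.81 N·m clockwise.
Speaker: 15 × 9.81 = 147.2 N down at 1.5 m → arm 1.1 m, τ = 147.2 × 1.1 = 161.9 N·m counterclockwise.
Net moment of existing loads = 121.1 N·m counterclockwise.
The load weighs 43 × 9.81 = 421.8 N and must supply an equal clockwise moment, so its lever arm about the pivot is 121.1 / 421.8 = 0.287 m.
That puts it at 2.6 + 0.287 = 2.89 m from the left end.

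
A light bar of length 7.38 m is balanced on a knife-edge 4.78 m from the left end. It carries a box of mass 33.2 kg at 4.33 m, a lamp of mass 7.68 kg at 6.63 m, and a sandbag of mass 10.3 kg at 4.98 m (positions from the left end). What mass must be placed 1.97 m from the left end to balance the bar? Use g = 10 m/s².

m ≈ 0.473 kg

About the knife-edge (at 4.78 m from the left end):
Box: 33.2 × 10 = 332 N down at 4.33 m → arm 0.45 m, τ = 332 × 0.45 = 149.4 N·m counterclockwise.
Lamp: 7.68 × 10 = 76.8 N down at 6.63 m → arm 1.85 m, τ = 76.8 × 1.85 = 142.1 N·m clockwise.
Sandbag: 10.3 × 10 = 103 N down at 4.98 m → arm 0.2 m, τ = 103 × 0.2 = 20.6 N·m clockwise.
Net moment of known loads = 13.3 N·m clockwise.
An unknown mass m at 1.97 m has arm 2.81 m; its moment is m·g·2.81 counterclockwise.
Στ = 0 ⇒ m × 10 × 2.81 = 13.3 ⇒ m = 13.3 / (10 × 2.81) = 0.473 kg.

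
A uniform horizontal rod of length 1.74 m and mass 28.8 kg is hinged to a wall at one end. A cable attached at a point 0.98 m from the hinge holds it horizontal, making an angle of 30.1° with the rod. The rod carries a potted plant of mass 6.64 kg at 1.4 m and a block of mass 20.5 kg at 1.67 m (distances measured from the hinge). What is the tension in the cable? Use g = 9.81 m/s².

T ≈ 1370 N

Taking torques about the hinge:
Beam weight: 28.8 × 9.81 = 282.5 N down at 0.87 m → arm 0.87 m, τ = 282.5 × 0.87 = 245.8 N·m clockwise.
Potted plant: 6.64 × 9.81 = 65.14 N down at 1.4 m → arm 1.4 m, τ = 65.14 × 1.4 = 91.2 N·m clockwise.
Block: 20.5 × 9.81 = 201.1 N down at 1.67 m → arm 1.67 m, τ = 201.1 × 1.67 = 335.8 N·m clockwise.
Total clockwise load moment = 672.8 N·m.
The cable tension T acts at 0.98 m; only its component perpendicular to the rod, T sinθ, produces torque. sin 30.1° = 0.5015.
Setting net torque to zero: T × 0.98 × 0.5015 = 672.8 → T = 672.8 / 0.4915 = 1370 N.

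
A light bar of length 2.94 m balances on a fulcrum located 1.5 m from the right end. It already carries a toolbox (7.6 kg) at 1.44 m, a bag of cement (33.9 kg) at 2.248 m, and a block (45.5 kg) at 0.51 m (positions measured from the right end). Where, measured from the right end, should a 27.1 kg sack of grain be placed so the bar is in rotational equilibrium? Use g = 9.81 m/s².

Sum moments about the fulcrum (at 1.5 m from the right end) (the support reaction has zero arm there).
Toolbox: 7.6 × 9.81 = 74.56 N down at 1.44 m → arm 0.06 m, τ = 74.56 × 0.06 = 4.474 N·m clockwise.
Bag of cement: 33.9 × 9.81 = 332.6 N down at 2.248 m → arm 0.748 m, τ = 332.6 × 0.748 = 248.8 N·m counterclockwise.
Block: 45.5 × 9.81 = 446.4 N down at 0.51 m → arm 0.99 m, τ = 446.4 × 0.99 = 441.9 N·m clockwise.
Net moment of existing loads = 197.6 N·m clockwise.
The sack of grain weighs 27.1 × 9.81 = 265.9 N and must supply an equal counterclockwise moment, so its lever arm about the fulcrum is 197.6 / 265.9 = 0.743 m.
That puts it at 1.5 + 0.743 = 2.24 m from the right end.

x ≈ 2.24 m from the right end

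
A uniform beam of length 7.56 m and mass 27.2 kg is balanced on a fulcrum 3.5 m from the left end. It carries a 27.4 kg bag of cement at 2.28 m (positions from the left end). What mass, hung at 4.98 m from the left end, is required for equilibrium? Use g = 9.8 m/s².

Choose the fulcrum (at 3.5 m from the left end) as the axis so the support reaction has zero arm there.
Beam weight: 27.2 × 9.8 = 266.6 N down at 3.78 m → arm 0.28 m, τ = 266.6 × 0.28 = 74.65 N·m clockwise.
Bag of cement: 27.4 × 9.8 = 268.5 N down at 2.28 m → arm 1.22 m, τ = 268.5 × 1.22 = 327.6 N·m counterclockwise.
Net moment of known loads = 253 N·m counterclockwise.
An unknown mass m at 4.98 m has arm 1.48 m; its moment is m·g·1.48 clockwise.
Setting net torque to zero: m × 9.8 × 1.48 = 253 → m = 253 / (9.8 × 1.48) = 17.4 kg.

m ≈ 17.4 kg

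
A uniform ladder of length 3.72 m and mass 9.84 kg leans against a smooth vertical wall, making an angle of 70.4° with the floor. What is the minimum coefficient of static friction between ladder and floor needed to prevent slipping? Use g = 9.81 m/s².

μ_min ≈ 0.178

Choose the foot of the ladder as the axis so the floor normal and friction both act there and drop out.
Ladder weight 9.84×9.81 = 96.53 N acts at 1.86 m along the ladder; its horizontal arm is 1.86·cos70.4° = 0.6239 m → τ = 60.23 N·m clockwise.
Wall normal N acts horizontally at the top; its moment arm is the height L sinθ = 3.72·sin70.4° = 3.504 m, counterclockwise.
For rotational equilibrium, N × 3.504 = 60.23, so N = 17.19 N.
ΣFx = 0 ⇒ f = N_wall = 17.19 N. ΣFy = 0 ⇒ N_floor = 96.53 N.
μ_min = f / N_floor = 17.19 / 96.53 = 0.178.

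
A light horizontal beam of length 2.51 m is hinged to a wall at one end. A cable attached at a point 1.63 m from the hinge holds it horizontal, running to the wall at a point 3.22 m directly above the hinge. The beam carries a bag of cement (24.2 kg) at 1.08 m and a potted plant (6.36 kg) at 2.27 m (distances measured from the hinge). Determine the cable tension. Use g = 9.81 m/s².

T ≈ 274 N

About the hinge:
Bag of cement: 24.2 × 9.81 = 237.4 N down at 1.08 m → arm 1.08 m, τ = 237.4 × 1.08 = 256.4 N·m clockwise.
Potted plant: 6.36 × 9.81 = 62.39 N down at 2.27 m → arm 2.27 m, τ = 62.39 × 2.27 = 141.6 N·m clockwise.
Total clockwise load moment = 398 N·m.
The cable tension T acts at 1.63 m; only its component perpendicular to the beam, T sinθ, produces torque. sinθ = h/√(h²+d²) = 3.22/√(3.22²+1.63²) = 0.8922.
Balancing moments: T × 1.63 × 0.8922 = 398, giving T = 398 / 1.454 = 274 N.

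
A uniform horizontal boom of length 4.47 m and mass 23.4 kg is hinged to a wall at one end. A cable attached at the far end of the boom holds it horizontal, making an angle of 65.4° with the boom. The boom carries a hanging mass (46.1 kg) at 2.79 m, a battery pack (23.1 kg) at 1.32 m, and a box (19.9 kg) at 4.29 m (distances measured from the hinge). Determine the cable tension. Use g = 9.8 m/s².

T ≈ 716 N

Sum moments about the hinge (the unknown hinge reaction has zero arm there).
Beam weight: 23.4 × 9.8 = 229.3 N down at 2.235 m → arm 2.235 m, τ = 229.3 × 2.235 = 512.5 N·m clockwise.
Hanging mass: 46.1 × 9.8 = 451.8 N down at 2.79 m → arm 2.79 m, τ = 451.8 × 2.79 = 1261 N·m clockwise.
Battery pack: 23.1 × 9.8 = 226.4 N down at 1.32 m → arm 1.32 m, τ = 226.4 × 1.32 = 298.8 N·m clockwise.
Box: 19.9 × 9.8 = 195 N down at 4.29 m → arm 4.29 m, τ = 195 × 4.29 = 836.5 N·m clockwise.
Total clockwise load moment = 2909 N·m.
The cable tension T acts at 4.47 m; only its component perpendicular to the boom, T sinθ, produces torque. sin 65.4° = 0.9092.
Balancing moments: T × 4.47 × 0.9092 = 2909, giving T = 2909 / 4.064 = 716 N.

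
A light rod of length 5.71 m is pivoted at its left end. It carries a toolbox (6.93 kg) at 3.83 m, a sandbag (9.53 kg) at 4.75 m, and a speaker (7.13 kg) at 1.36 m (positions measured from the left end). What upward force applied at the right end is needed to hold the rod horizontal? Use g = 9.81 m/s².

About the left end:
Toolbox: 6.93 × 9.81 = 67.98 N down at 3.83 m → arm 3.83 m, τ = 67.98 × 3.83 = 260.4 N·m clockwise.
Sandbag: 9.53 × 9.81 = 93.49 N down at 4.75 m → arm 4.75 m, τ = 93.49 × 4.75 = 444.1 N·m clockwise.
Speaker: 7.13 × 9.81 = 69.95 N down at 1.36 m → arm 1.36 m, τ = 69.95 × 1.36 = 95.13 N·m clockwise.
Net moment of the loads = 799.6 N·m clockwise.
The upward force F acts at the right end, arm 5.71 m, giving F × 5.71 counterclockwise.
Balancing moments: F × 5.71 = 799.6, giving F = 799.6 / 5.71 = 140 N.

F ≈ 140 N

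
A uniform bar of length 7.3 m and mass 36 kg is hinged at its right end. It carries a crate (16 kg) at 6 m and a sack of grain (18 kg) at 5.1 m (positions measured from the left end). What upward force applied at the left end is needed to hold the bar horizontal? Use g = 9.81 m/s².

F ≈ 258 N

Sum moments about the right end (the unknown pivot reaction has zero arm there).
Beam weight: 36 × 9.81 = 353.2 N down at 3.65 m → arm 3.65 m, τ = 353.2 × 3.65 = 1289 N·m counterclockwise.
Crate: 16 × 9.81 = 157 N down at 6 m → arm 1.3 m, τ = 157 × 1.3 = 204.1 N·m counterclockwise.
Sack of grain: 18 × 9.81 = 176.6 N down at 5.1 m → arm 2.2 m, τ = 176.6 × 2.2 = 388.5 N·m counterclockwise.
Net moment of the loads = 1882 N·m counterclockwise.
The upward force F acts at the left end, arm 7.3 m, giving F × 7.3 clockwise.
Setting net torque to zero: F × 7.3 = 1882 → F = 1882 / 7.3 = 258 N.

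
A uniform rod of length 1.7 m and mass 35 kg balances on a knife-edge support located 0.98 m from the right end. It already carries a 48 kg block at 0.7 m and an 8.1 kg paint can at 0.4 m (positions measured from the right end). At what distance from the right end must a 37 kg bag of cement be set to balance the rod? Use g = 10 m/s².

Take moments about the knife-edge support (at 0.98 m from the right end).
Beam weight: 35 × 10 = 350 N down at 0.85 m → arm 0.13 m, τ = 350 × 0.13 = 45.5 N·m clockwise.
Block: 48 × 10 = 480 N down at 0.7 m → arm 0.28 m, τ = 480 × 0.28 = 134.4 N·m clockwise.
Paint can: 8.1 × 10 = 81 N down at 0.4 m → arm 0.58 m, τ = 81 × 0.58 = 46.98 N·m clockwise.
Net moment of existing loads = 226.9 N·m clockwise.
The bag of cement weighs 37 × 10 = 370 N and must supply an equal counterclockwise moment, so its lever arm about the knife-edge support is 226.9 / 370 = 0.613 m.
That puts it at 0.98 + 0.613 = 1.59 m from the right end.

x ≈ 1.59 m from the right end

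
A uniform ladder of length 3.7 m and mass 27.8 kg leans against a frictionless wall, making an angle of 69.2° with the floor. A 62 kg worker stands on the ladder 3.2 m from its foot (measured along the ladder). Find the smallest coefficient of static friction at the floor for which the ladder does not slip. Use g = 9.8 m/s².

Take moments about the foot of the ladder.
Ladder weight 27.8×9.8 = 272.4 N acts at 1.85 m along the ladder; its horizontal arm is 1.85·cos69.2° = 0.6569 m → τ = 178.9 N·m clockwise.
Worker: 62×9.8 = 607.6 N at 3.2 m → arm 1.136 m → τ = 690.2 N·m clockwise.
Wall normal N acts horizontally at the top; its moment arm is the height L sinθ = 3.7·sin69.2° = 3.459 m, counterclockwise.
For rotational equilibrium, N × 3.459 = 869.1, so N = 251.3 N.
ΣFx = 0 ⇒ f = N_wall = 251.3 N. ΣFy = 0 ⇒ N_floor = 880 N.
μ_min = f / N_floor = 251.3 / 880 = 0.286.

μ_min ≈ 0.286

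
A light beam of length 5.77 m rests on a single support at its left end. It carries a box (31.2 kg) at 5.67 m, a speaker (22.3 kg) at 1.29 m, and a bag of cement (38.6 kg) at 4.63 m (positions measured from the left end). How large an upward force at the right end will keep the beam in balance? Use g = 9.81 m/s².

F ≈ 654 N

Taking torques about the left end:
Box: 31.2 × 9.81 = 306.1 N down at 5.67 m → arm 5.67 m, τ = 306.1 × 5.67 = 1736 N·m clockwise.
Speaker: 22.3 × 9.81 = 218.8 N down at 1.29 m → arm 1.29 m, τ = 218.8 × 1.29 = 282.3 N·m clockwise.
Bag of cement: 38.6 × 9.81 = 378.7 N down at 4.63 m → arm 4.63 m, τ = 378.7 × 4.63 = 1753 N·m clockwise.
Net moment of the loads = 3771 N·m clockwise.
The upward force F acts at the right end, arm 5.77 m, giving F × 5.77 counterclockwise.
Setting net torque to zero: F × 5.77 = 3771 → F = 3771 / 5.77 = 654 N.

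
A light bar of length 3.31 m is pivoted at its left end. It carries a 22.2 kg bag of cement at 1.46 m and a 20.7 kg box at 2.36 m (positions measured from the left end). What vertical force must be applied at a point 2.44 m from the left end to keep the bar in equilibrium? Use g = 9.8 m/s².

About the left end:
Bag of cement: 22.2 × 9.8 = 217.6 N down at 1.46 m → arm 1.46 m, τ = 217.6 × 1.46 = 317.7 N·m clockwise.
Box: 20.7 × 9.8 = 202.9 N down at 2.36 m → arm 2.36 m, τ = 202.9 × 2.36 = 478.8 N·m clockwise.
Net moment of the loads = 796.5 N·m clockwise.
The upward force F acts at a point 2.44 m from the left end, arm 2.44 m, giving F × 2.44 counterclockwise.
For rotational equilibrium, F × 2.44 = 796.5, so F = 796.5 / 2.44 = 326 N.

F ≈ 326 N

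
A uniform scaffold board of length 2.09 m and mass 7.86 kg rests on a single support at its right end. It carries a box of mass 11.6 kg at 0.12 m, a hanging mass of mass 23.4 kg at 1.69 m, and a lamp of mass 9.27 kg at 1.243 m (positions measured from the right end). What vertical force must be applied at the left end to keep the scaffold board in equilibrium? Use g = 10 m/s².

F ≈ 290 N

Take moments about the right end.
Beam weight: 7.86 × 10 = 78.6 N down at 1.045 m → arm 1.045 m, τ = 78.6 × 1.045 = 82.14 N·m counterclockwise.
Box: 11.6 × 10 = 116 N down at 0.12 m → arm 0.12 m, τ = 116 × 0.12 = 13.92 N·m counterclockwise.
Hanging mass: 23.4 × 10 = 234 N down at 1.69 m → arm 1.69 m, τ = 234 × 1.69 = 395.5 N·m counterclockwise.
Lamp: 9.27 × 10 = 92.7 N down at 1.243 m → arm 1.243 m, τ = 92.7 × 1.243 = 115.2 N·m counterclockwise.
Net moment of the loads = 606.8 N·m counterclockwise.
The upward force F acts at the left end, arm 2.09 m, giving F × 2.09 clockwise.
Setting net torque to zero: F × 2.09 = 606.8 → F = 606.8 / 2.09 = 290 N.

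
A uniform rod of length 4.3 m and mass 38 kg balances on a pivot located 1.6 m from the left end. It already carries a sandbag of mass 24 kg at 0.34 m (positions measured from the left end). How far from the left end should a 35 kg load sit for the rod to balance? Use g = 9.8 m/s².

About the pivot (at 1.6 m from the left end):
Beam weight: 38 × 9.8 = 372.4 N down at 2.15 m → arm 0.55 m, τ = 372.4 × 0.55 = 204.8 N·m clockwise.
Sandbag: 24 × 9.8 = 235.2 N down at 0.34 m → arm 1.26 m, τ = 235.2 × 1.26 = 296.4 N·m counterclockwise.
Net moment of existing loads = 91.6 N·m counterclockwise.
The load weighs 35 × 9.8 = 343 N and must supply an equal clockwise moment, so its lever arm about the pivot is 91.6 / 343 = 0.267 m.
That puts it at 1.6 + 0.267 = 1.87 m from the left end.

x ≈ 1.87 m from the left end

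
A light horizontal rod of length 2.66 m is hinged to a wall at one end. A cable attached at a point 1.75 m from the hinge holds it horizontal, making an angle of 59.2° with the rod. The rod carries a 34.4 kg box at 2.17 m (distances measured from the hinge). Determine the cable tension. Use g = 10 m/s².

T ≈ 497 N

Take moments about the hinge.
Box: 34.4 × 10 = 344 N down at 2.17 m → arm 2.17 m, τ = 344 × 2.17 = 746.5 N·m clockwise.
Total clockwise load moment = 746.5 N·m.
The cable tension T acts at 1.75 m; only its component perpendicular to the rod, T sinθ, produces torque. sin 59.2° = 0.859.
Στ = 0 ⇒ T × 1.75 × 0.859 = 746.5 ⇒ T = 746.5 / 1.503 = 497 N.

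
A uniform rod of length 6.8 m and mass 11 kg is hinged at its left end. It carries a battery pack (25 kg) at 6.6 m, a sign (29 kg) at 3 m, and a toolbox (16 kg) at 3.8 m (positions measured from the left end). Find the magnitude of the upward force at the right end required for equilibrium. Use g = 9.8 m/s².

F ≈ 505 N

Sum moments about the left end (the unknown pivot reaction has zero arm there).
Beam weight: 11 × 9.8 = 107.8 N down at 3.4 m → arm 3.4 m, τ = 107.8 × 3.4 = 366.5 N·m clockwise.
Battery pack: 25 × 9.8 = 245 N down at 6.6 m → arm 6.6 m, τ = 245 × 6.6 = 1617 N·m clockwise.
Sign: 29 × 9.8 = 284.2 N down at 3 m → arm 3 m, τ = 284.2 × 3 = 852.6 N·m clockwise.
Toolbox: 16 × 9.8 = 156.8 N down at 3.8 m → arm 3.8 m, τ = 156.8 × 3.8 = 595.8 N·m clockwise.
Net moment of the loads = 3432 N·m clockwise.
The upward force F acts at the right end, arm 6.8 m, giving F × 6.8 counterclockwise.
Setting net torque to zero: F × 6.8 = 3432 → F = 3432 / 6.8 = 505 N.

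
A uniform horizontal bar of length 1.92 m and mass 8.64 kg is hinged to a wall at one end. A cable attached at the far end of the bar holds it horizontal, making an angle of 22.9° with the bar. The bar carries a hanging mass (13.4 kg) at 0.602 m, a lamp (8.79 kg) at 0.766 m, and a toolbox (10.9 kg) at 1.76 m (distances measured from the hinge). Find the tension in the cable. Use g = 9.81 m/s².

About the hinge:
Beam weight: 8.64 × 9.81 = 84.76 N down at 0.96 m → arm 0.96 m, τ = 84.76 × 0.96 = 81.37 N·m clockwise.
Hanging mass: 13.4 × 9.81 = 131.5 N down at 0.602 m → arm 0.602 m, τ = 131.5 × 0.602 = 79.16 N·m clockwise.
Lamp: 8.79 × 9.81 = 86.23 N down at 0.766 m → arm 0.766 m, τ = 86.23 × 0.766 = 66.05 N·m clockwise.
Toolbox: 10.9 × 9.81 = 106.9 N down at 1.76 m → arm 1.76 m, τ = 106.9 × 1.76 = 188.1 N·m clockwise.
Total clockwise load moment = 414.7 N·m.
The cable tension T acts at 1.92 m; only its component perpendicular to the bar, T sinθ, produces torque. sin 22.9° = 0.3891.
Setting net torque to zero: T × 1.92 × 0.3891 = 414.7 → T = 414.7 / 0.7471 = 555 N.

T ≈ 555 N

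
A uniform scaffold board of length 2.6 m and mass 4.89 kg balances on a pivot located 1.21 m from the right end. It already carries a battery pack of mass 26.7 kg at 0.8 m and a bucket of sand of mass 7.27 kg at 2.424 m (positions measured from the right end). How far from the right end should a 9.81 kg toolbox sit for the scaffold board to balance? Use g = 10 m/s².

Sum moments about the pivot (at 1.21 m from the right end) (the support reaction has zero arm there).
Beam weight: 4.89 × 10 = 48.9 N down at 1.3 m → arm 0.09 m, τ = 48.9 × 0.09 = 4.401 N·m counterclockwise.
Battery pack: 26.7 × 10 = 267 N down at 0.8 m → arm 0.41 m, τ = 267 × 0.41 = 109.5 N·m clockwise.
Bucket of sand: 7.27 × 10 = 72.7 N down at 2.424 m → arm 1.214 m, τ = 72.7 × 1.214 = 88.26 N·m counterclockwise.
Net moment of existing loads = 16.84 N·m clockwise.
The toolbox weighs 9.81 × 10 = 98.1 N and must supply an equal counterclockwise moment, so its lever arm about the pivot is 16.84 / 98.1 = 0.172 m.
That puts it at 1.21 + 0.172 = 1.38 m from the right end.

x ≈ 1.38 m from the right end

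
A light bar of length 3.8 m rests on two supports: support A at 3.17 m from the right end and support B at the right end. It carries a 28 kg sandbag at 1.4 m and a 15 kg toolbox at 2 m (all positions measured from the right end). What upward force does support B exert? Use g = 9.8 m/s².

R_B ≈ 207 N

Taking torques about support A:
Sandbag: 28 × 9.8 = 274.4 N down at 1.4 m → arm 1.77 m, τ = 274.4 × 1.77 = 485.7 N·m clockwise.
Toolbox: 15 × 9.8 = 147 N down at 2 m → arm 1.17 m, τ = 147 × 1.17 = 172 N·m clockwise.
Net load moment about support A = 657.7 N·m clockwise.
Reaction R at support B is upward at 0 m, arm 3.17 m → moment R × 3.17 counterclockwise.
For rotational equilibrium, R × 3.17 = 657.7, so R = 207 N.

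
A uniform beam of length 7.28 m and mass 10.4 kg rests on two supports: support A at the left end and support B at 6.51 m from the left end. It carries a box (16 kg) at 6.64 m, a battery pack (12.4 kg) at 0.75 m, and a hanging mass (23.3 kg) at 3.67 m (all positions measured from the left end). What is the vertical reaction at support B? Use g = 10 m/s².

R_B ≈ 367 N

Taking torques about support A:
Beam weight: 10.4 × 10 = 104 N down at 3.64 m → arm 3.64 m, τ = 104 × 3.64 = 378.6 N·m clockwise.
Box: 16 × 10 = 160 N down at 6.64 m → arm 6.64 m, τ = 160 × 6.64 = 1062 N·m clockwise.
Battery pack: 12.4 × 10 = 124 N down at 0.75 m → arm 0.75 m, τ = 124 × 0.75 = 93 N·m clockwise.
Hanging mass: 23.3 × 10 = 233 N down at 3.67 m → arm 3.67 m, τ = 233 × 3.67 = 855.1 N·m clockwise.
Net load moment about support A = 2389 N·m clockwise.
Reaction R at support B is upward at 6.51 m, arm 6.51 m → moment R × 6.51 counterclockwise.
Setting net torque to zero: R × 6.51 = 2389 → R = 367 N.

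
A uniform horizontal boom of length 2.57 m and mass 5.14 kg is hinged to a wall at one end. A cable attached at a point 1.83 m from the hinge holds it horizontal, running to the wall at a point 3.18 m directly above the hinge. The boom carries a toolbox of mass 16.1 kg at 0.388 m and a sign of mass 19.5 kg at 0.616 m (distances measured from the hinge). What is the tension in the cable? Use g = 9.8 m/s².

Sum moments about the hinge (the unknown hinge reaction has zero arm there).
Beam weight: 5.14 × 9.8 = 50.37 N down at 1.285 m → arm 1.285 m, τ = 50.37 × 1.285 = 64.73 N·m clockwise.
Toolbox: 16.1 × 9.8 = 157.8 N down at 0.388 m → arm 0.388 m, τ = 157.8 × 0.388 = 61.23 N·m clockwise.
Sign: 19.5 × 9.8 = 191.1 N down at 0.616 m → arm 0.616 m, τ = 191.1 × 0.616 = 117.7 N·m clockwise.
Total clockwise load moment = 243.7 N·m.
The cable tension T acts at 1.83 m; only its component perpendicular to the boom, T sinθ, produces torque. sinθ = h/√(h²+d²) = 3.18/√(3.18²+1.83²) = 0.8667.
Setting net torque to zero: T × 1.83 × 0.8667 = 243.7 → T = 243.7 / 1.586 = 154 N.

T ≈ 154 N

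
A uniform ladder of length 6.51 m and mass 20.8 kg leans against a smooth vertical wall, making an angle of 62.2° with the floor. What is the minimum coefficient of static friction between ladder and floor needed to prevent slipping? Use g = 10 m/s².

μ_min ≈ 0.264

Take moments about the foot of the ladder.
Ladder weight 20.8×10 = 208 N acts at 3.255 m along the ladder; its horizontal arm is 3.255·cos62.2° = 1.518 m → τ = 315.7 N·m clockwise.
Wall normal N acts horizontally at the top; its moment arm is the height L sinθ = 6.51·sin62.2° = 5.759 m, counterclockwise.
Setting net torque to zero: N × 5.759 = 315.7 → N = 54.82 N.
ΣFx = 0 ⇒ f = N_wall = 54.82 N. ΣFy = 0 ⇒ N_floor = 208 N.
μ_min = f / N_floor = 54.82 / 208 = 0.264.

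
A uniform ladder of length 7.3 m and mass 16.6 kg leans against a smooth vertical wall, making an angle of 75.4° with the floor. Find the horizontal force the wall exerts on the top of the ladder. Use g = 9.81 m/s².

N_wall ≈ 21.2 N

About the foot of the ladder:
Ladder weight 16.6×9.81 = 162.8 N acts at 3.65 m along the ladder; its horizontal arm is 3.65·cos75.4° = 0.9201 m → τ = 149.8 N·m clockwise.
Wall normal N acts horizontally at the top; its moment arm is the height L sinθ = 7.3·sin75.4° = 7.064 m, counterclockwise.
Balancing moments: N × 7.064 = 149.8, giving N = 21.2 N.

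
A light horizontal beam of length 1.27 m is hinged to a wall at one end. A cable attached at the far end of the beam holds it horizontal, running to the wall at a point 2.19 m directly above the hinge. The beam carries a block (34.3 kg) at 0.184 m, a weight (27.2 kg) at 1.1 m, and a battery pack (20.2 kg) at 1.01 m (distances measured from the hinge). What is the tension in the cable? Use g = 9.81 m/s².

About the hinge:
Block: 34.3 × 9.81 = 336.5 N down at 0.184 m → arm 0.184 m, τ = 336.5 × 0.184 = 61.92 N·m clockwise.
Weight: 27.2 × 9.81 = 266.8 N down at 1.1 m → arm 1.1 m, τ = 266.8 × 1.1 = 293.5 N·m clockwise.
Battery pack: 20.2 × 9.81 = 198.2 N down at 1.01 m → arm 1.01 m, τ = 198.2 × 1.01 = 200.2 N·m clockwise.
Total clockwise load moment = 555.6 N·m.
The cable tension T acts at 1.27 m; only its component perpendicular to the beam, T sinθ, produces torque. sinθ = h/√(h²+d²) = 2.19/√(2.19²+1.27²) = 0.8651.
Στ = 0 ⇒ T × 1.27 × 0.8651 = 555.6 ⇒ T = 555.6 / 1.099 = 506 N.

T ≈ 506 N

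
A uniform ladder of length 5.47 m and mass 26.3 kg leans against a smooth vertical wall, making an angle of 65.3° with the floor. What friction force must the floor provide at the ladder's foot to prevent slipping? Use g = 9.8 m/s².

f ≈ 59.3 N

Taking torques about the foot of the ladder:
Ladder weight 26.3×9.8 = 257.7 N acts at 2.735 m along the ladder; its horizontal arm is 2.735·cos65.3° = 1.143 m → τ = 294.6 N·m clockwise.
Wall normal N acts horizontally at the top; its moment arm is the height L sinθ = 5.47·sin65.3° = 4.97 m, counterclockwise.
Setting net torque to zero: N × 4.97 = 294.6 → N = 59.3 N.
ΣFx = 0: friction at the foot balances the wall's push, so f = N_wall = 59.3 N.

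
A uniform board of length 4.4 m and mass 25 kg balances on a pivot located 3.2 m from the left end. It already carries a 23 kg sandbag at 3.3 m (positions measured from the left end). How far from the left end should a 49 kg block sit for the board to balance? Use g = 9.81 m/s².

x ≈ 3.66 m from the left end

Choose the pivot (at 3.2 m from the left end) as the axis so the support reaction has zero arm there.
Beam weight: 25 × 9.81 = 245.2 N down at 2.2 m → arm 1 m, τ = 245.2 × 1 = 245.2 N·m counterclockwise.
Sandbag: 23 × 9.81 = 225.6 N down at 3.3 m → arm 0.1 m, τ = 225.6 × 0.1 = 22.56 N·m clockwise.
Net moment of existing loads = 222.6 N·m counterclockwise.
The block weighs 49 × 9.81 = 480.7 N and must supply an equal clockwise moment, so its lever arm about the pivot is 222.6 / 480.7 = 0.463 m.
That puts it at 3.2 + 0.463 = 3.66 m from the left end.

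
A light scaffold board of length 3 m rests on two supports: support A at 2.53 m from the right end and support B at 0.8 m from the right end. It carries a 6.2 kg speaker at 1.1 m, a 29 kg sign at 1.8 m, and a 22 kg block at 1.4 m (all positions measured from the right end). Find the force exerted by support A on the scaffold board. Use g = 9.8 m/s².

R_A ≈ 250 N

Taking torques about support B:
Speaker: 6.2 × 9.8 = 60.76 N down at 1.1 m → arm 0.3 m, τ = 60.76 × 0.3 = 18.23 N·m counterclockwise.
Sign: 29 × 9.8 = 284.2 N down at 1.8 m → arm 1 m, τ = 284.2 × 1 = 284.2 N·m counterclockwise.
Block: 22 × 9.8 = 215.6 N down at 1.4 m → arm 0.6 m, τ = 215.6 × 0.6 = 129.4 N·m counterclockwise.
Net load moment about support B = 431.8 N·m counterclockwise.
Reaction R at support A is upward at 2.53 m, arm 1.73 m → moment R × 1.73 clockwise.
Στ = 0 ⇒ R × 1.73 = 431.8 ⇒ R = 250 N.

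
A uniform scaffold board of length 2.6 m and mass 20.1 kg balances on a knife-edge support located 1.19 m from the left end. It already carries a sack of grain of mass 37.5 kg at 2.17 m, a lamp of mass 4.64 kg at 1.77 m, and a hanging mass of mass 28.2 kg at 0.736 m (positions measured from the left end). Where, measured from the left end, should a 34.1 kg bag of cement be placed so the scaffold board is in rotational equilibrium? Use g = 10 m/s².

About the knife-edge support (at 1.19 m from the left end):
Beam weight: 20.1 × 10 = 201 N down at 1.3 m → arm 0.11 m, τ = 201 × 0.11 = 22.11 N·m clockwise.
Sack of grain: 37.5 × 10 = 375 N down at 2.17 m → arm 0.98 m, τ = 375 × 0.98 = 367.5 N·m clockwise.
Lamp: 4.64 × 10 = 46.4 N down at 1.77 m → arm 0.58 m, τ = 46.4 × 0.58 = 26.91 N·m clockwise.
Hanging mass: 28.2 × 10 = 282 N down at 0.736 m → arm 0.454 m, τ = 282 × 0.454 = 128 N·m counterclockwise.
Net moment of existing loads = 288.5 N·m clockwise.
The bag of cement weighs 34.1 × 10 = 341 N and must supply an equal counterclockwise moment, so its lever arm about the knife-edge support is 288.5 / 341 = 0.846 m.
That puts it at 1.19 − 0.846 = 0.344 m from the left end.

x ≈ 0.344 m from the left end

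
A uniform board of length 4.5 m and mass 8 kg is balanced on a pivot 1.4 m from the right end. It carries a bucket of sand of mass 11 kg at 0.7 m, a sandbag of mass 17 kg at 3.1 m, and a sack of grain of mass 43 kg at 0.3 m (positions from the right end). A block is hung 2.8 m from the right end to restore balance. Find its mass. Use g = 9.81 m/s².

m ≈ 13.8 kg

Take moments about the pivot (at 1.4 m from the right end).
Beam weight: 8 × 9.81 = 78.48 N down at 2.25 m → arm 0.85 m, τ = 78.48 × 0.85 = 66.71 N·m counterclockwise.
Bucket of sand: 11 × 9.81 = 107.9 N down at 0.7 m → arm 0.7 m, τ = 107.9 × 0.7 = 75.53 N·m clockwise.
Sandbag: 17 × 9.81 = 166.8 N down at 3.1 m → arm 1.7 m, τ = 166.8 × 1.7 = 283.6 N·m counterclockwise.
Sack of grain: 43 × 9.81 = 421.8 N down at 0.3 m → arm 1.1 m, τ = 421.8 × 1.1 = 464 N·m clockwise.
Net moment of known loads = 189.2 N·m clockwise.
An unknown mass m at 2.8 m has arm 1.4 m; its moment is m·g·1.4 counterclockwise.
Στ = 0 ⇒ m × 9.81 × 1.4 = 189.2 ⇒ m = 189.2 / (9.81 × 1.4) = 13.8 kg.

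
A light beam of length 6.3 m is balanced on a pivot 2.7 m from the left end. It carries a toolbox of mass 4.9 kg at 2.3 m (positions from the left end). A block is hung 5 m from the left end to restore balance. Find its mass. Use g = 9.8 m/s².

Taking torques about the pivot (at 2.7 m from the left end):
Toolbox: 4.9 × 9.8 = 48.02 N down at 2.3 m → arm 0.4 m, τ = 48.02 × 0.4 = 19.21 N·m counterclockwise.
Net moment of known loads = 19.21 N·m counterclockwise.
An unknown mass m at 5 m has arm 2.3 m; its moment is m·g·2.3 clockwise.
Balancing moments: m × 9.8 × 2.3 = 19.21, giving m = 19.21 / (9.8 × 2.3) = 0.852 kg.

m ≈ 0.852 kg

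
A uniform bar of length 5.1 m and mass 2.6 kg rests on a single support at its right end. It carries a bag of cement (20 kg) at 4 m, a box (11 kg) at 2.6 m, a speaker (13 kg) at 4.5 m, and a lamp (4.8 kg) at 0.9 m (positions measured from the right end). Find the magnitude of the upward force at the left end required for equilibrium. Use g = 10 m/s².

Choose the right end as the axis so the unknown pivot reaction has zero arm there.
Beam weight: 2.6 × 10 = 26 N down at 2.55 m → arm 2.55 m, τ = 26 × 2.55 = 66.3 N·m counterclockwise.
Bag of cement: 20 × 10 = 200 N down at 4 m → arm 4 m, τ = 200 × 4 = 800 N·m counterclockwise.
Box: 11 × 10 = 110 N down at 2.6 m → arm 2.6 m, τ = 110 × 2.6 = 286 N·m counterclockwise.
Speaker: 13 × 10 = 130 N down at 4.5 m → arm 4.5 m, τ = 130 × 4.5 = 585 N·m counterclockwise.
Lamp: 4.8 × 10 = 48 N down at 0.9 m → arm 0.9 m, τ = 48 × 0.9 = 43.2 N·m counterclockwise.
Net moment of the loads = 1780 N·m counterclockwise.
The upward force F acts at the left end, arm 5.1 m, giving F × 5.1 clockwise.
Balancing moments: F × 5.1 = 1780, giving F = 1780 / 5.1 = 349 N.

F ≈ 349 N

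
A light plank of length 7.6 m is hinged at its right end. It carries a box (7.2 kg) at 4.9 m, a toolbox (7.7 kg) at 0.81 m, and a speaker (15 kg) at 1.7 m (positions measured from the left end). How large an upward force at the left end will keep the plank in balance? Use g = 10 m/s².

F ≈ 211 N

Take moments about the right end.
Box: 7.2 × 10 = 72 N down at 4.9 m → arm 2.7 m, τ = 72 × 2.7 = 194.4 N·m counterclockwise.
Toolbox: 7.7 × 10 = 77 N down at 0.81 m → arm 6.79 m, τ = 77 × 6.79 = 522.8 N·m counterclockwise.
Speaker: 15 × 10 = 150 N down at 1.7 m → arm 5.9 m, τ = 150 × 5.9 = 885 N·m counterclockwise.
Net moment of the loads = 1602 N·m counterclockwise.
The upward force F acts at the left end, arm 7.6 m, giving F × 7.6 clockwise.
Στ = 0 ⇒ F × 7.6 = 1602 ⇒ F = 1602 / 7.6 = 211 N.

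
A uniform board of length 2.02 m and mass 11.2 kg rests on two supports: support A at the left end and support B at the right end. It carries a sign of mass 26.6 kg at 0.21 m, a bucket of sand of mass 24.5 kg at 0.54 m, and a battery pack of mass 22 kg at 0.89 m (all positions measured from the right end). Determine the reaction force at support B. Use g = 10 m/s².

R_B ≈ 597 N

Choose support A as the axis so its reaction then has zero moment arm.
Beam weight: 11.2 × 10 = 112 N down at 1.01 m → arm 1.01 m, τ = 112 × 1.01 = 113.1 N·m clockwise.
Sign: 26.6 × 10 = 266 N down at 0.21 m → arm 1.81 m, τ = 266 × 1.81 = 481.5 N·m clockwise.
Bucket of sand: 24.5 × 10 = 245 N down at 0.54 m → arm 1.48 m, τ = 245 × 1.48 = 362.6 N·m clockwise.
Battery pack: 22 × 10 = 220 N down at 0.89 m → arm 1.13 m, τ = 220 × 1.13 = 248.6 N·m clockwise.
Net load moment about support A = 1206 N·m clockwise.
Reaction R at support B is upward at 0 m, arm 2.02 m → moment R × 2.02 counterclockwise.
Setting net torque to zero: R × 2.02 = 1206 → R = 597 N.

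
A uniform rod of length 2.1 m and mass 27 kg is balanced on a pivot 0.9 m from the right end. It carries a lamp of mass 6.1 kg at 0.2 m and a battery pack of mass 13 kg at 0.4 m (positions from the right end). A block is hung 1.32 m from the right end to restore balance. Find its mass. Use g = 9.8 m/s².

Choose the pivot (at 0.9 m from the right end) as the axis so the support reaction has zero arm there.
Beam weight: 27 × 9.8 = 264.6 N down at 1.05 m → arm 0.15 m, τ = 264.6 × 0.15 = 39.69 N·m counterclockwise.
Lamp: 6.1 × 9.8 = 59.78 N down at 0.2 m → arm 0.7 m, τ = 59.78 × 0.7 = 41.85 N·m clockwise.
Battery pack: 13 × 9.8 = 127.4 N down at 0.4 m → arm 0.5 m, τ = 127.4 × 0.5 = 63.7 N·m clockwise.
Net moment of known loads = 65.86 N·m clockwise.
An unknown mass m at 1.32 m has arm 0.42 m; its moment is m·g·0.42 counterclockwise.
Στ = 0 ⇒ m × 9.8 × 0.42 = 65.86 ⇒ m = 65.86 / (9.8 × 0.42) = 16 kg.

m ≈ 16 kg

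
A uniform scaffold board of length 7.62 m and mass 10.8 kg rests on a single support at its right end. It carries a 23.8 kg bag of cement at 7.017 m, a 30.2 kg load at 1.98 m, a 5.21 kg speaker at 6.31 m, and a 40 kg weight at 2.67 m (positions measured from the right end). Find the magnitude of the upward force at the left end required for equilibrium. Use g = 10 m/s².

Choose the right end as the axis so the unknown pivot reaction has zero arm there.
Beam weight: 10.8 × 10 = 108 N down at 3.81 m → arm 3.81 m, τ = 108 × 3.81 = 411.5 N·m counterclockwise.
Bag of cement: 23.8 × 10 = 238 N down at 7.017 m → arm 7.017 m, τ = 238 × 7.017 = 1670 N·m counterclockwise.
Load: 30.2 × 10 = 302 N down at 1.98 m → arm 1.98 m, τ = 302 × 1.98 = 598 N·m counterclockwise.
Speaker: 5.21 × 10 = 52.1 N down at 6.31 m → arm 6.31 m, τ = 52.1 × 6.31 = 328.8 N·m counterclockwise.
Weight: 40 × 10 = 400 N down at 2.67 m → arm 2.67 m, τ = 400 × 2.67 = 1068 N·m counterclockwise.
Net moment of the loads = 4076 N·m counterclockwise.
The upward force F acts at the left end, arm 7.62 m, giving F × 7.62 clockwise.
For rotational equilibrium, F × 7.62 = 4076, so F = 4076 / 7.62 = 535 N.

F ≈ 535 N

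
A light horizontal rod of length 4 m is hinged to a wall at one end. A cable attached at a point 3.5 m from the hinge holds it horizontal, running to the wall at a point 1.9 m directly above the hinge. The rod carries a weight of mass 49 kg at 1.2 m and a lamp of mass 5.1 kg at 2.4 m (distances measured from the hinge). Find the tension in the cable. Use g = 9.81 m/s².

Taking torques about the hinge:
Weight: 49 × 9.81 = 480.7 N down at 1.2 m → arm 1.2 m, τ = 480.7 × 1.2 = 576.8 N·m clockwise.
Lamp: 5.1 × 9.81 = 50.03 N down at 2.4 m → arm 2.4 m, τ = 50.03 × 2.4 = 120.1 N·m clockwise.
Total clockwise load moment = 696.9 N·m.
The cable tension T acts at 3.5 m; only its component perpendicular to the rod, T sinθ, produces torque. sinθ = h/√(h²+d²) = 1.9/√(1.9²+3.5²) = 0.4771.
Στ = 0 ⇒ T × 3.5 × 0.4771 = 696.9 ⇒ T = 696.9 / 1.67 = 417 N.

T ≈ 417 N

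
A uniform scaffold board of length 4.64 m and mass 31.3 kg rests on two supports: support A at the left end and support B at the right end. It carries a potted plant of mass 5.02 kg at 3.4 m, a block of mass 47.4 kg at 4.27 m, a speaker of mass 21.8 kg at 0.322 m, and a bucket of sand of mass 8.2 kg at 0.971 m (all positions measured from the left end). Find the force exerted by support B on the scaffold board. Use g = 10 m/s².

R_B ≈ 662 N

Take moments about support A.
Beam weight: 31.3 × 10 = 313 N down at 2.32 m → arm 2.32 m, τ = 313 × 2.32 = 726.2 N·m clockwise.
Potted plant: 5.02 × 10 = 50.2 N down at 3.4 m → arm 3.4 m, τ = 50.2 × 3.4 = 170.7 N·m clockwise.
Block: 47.4 × 10 = 474 N down at 4.27 m → arm 4.27 m, τ = 474 × 4.27 = 2024 N·m clockwise.
Speaker: 21.8 × 10 = 218 N down at 0.322 m → arm 0.322 m, τ = 218 × 0.322 = 70.2 N·m clockwise.
Bucket of sand: 8.2 × 10 = 82 N down at 0.971 m → arm 0.971 m, τ = 82 × 0.971 = 79.62 N·m clockwise.
Net load moment about support A = 3071 N·m clockwise.
Reaction R at support B is upward at 4.64 m, arm 4.64 m → moment R × 4.64 counterclockwise.
Balancing moments: R × 4.64 = 3071, giving R = 662 N.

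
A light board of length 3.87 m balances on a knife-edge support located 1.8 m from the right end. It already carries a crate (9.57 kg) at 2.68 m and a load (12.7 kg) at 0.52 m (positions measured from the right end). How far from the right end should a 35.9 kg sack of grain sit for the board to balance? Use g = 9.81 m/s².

x ≈ 2.02 m from the right end

Taking torques about the knife-edge support (at 1.8 m from the right end):
Crate: 9.57 × 9.81 = 93.88 N down at 2.68 m → arm 0.88 m, τ = 93.88 × 0.88 = 82.61 N·m counterclockwise.
Load: 12.7 × 9.81 = 124.6 N down at 0.52 m → arm 1.28 m, τ = 124.6 × 1.28 = 159.5 N·m clockwise.
Net moment of existing loads = 76.89 N·m clockwise.
The sack of grain weighs 35.9 × 9.81 = 352.2 N and must supply an equal counterclockwise moment, so its lever arm about the knife-edge support is 76.89 / 352.2 = 0.218 m.
That puts it at 1.8 + 0.218 = 2.02 m from the right end.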